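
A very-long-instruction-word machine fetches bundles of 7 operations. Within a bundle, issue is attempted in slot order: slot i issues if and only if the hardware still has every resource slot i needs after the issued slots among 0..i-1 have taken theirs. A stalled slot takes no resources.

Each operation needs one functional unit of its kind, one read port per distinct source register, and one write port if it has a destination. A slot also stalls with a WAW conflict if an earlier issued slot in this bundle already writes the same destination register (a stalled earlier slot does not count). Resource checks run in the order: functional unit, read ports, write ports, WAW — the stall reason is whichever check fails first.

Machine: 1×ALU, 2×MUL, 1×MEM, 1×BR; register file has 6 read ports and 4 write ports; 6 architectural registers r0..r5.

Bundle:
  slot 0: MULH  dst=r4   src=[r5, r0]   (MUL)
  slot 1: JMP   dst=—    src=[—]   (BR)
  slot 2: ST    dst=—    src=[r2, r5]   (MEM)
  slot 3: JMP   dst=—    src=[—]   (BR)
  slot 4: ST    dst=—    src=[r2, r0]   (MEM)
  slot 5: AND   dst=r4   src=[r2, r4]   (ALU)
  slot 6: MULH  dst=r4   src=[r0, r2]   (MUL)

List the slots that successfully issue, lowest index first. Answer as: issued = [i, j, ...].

(0) want 1×MUL +2rd +1wr — yes → AL1|MU1|ME1|BR1|rd4|wr3
(1) want 1×BR +0rd +0wr — yes → AL1|MU1|ME1|BR0|rd4|wr3
(2) want 1×MEM +2rd +0wr — yes → AL1|MU1|ME0|BR0|rd2|wr3
(3) want 1×BR +0rd +0wr — FU → AL1|MU1|ME0|BR0|rd2|wr3
(4) want 1×MEM +2rd +0wr — FU → AL1|MU1|ME0|BR0|rd2|wr3
(5) want 1×ALU +2rd +1wr — WAW → AL1|MU1|ME0|BR0|rd2|wr3
(6) want 1×MUL +2rd +1wr — WAW → AL1|MU1|ME0|BR0|rd2|wr3

issued = [0, 1, 2]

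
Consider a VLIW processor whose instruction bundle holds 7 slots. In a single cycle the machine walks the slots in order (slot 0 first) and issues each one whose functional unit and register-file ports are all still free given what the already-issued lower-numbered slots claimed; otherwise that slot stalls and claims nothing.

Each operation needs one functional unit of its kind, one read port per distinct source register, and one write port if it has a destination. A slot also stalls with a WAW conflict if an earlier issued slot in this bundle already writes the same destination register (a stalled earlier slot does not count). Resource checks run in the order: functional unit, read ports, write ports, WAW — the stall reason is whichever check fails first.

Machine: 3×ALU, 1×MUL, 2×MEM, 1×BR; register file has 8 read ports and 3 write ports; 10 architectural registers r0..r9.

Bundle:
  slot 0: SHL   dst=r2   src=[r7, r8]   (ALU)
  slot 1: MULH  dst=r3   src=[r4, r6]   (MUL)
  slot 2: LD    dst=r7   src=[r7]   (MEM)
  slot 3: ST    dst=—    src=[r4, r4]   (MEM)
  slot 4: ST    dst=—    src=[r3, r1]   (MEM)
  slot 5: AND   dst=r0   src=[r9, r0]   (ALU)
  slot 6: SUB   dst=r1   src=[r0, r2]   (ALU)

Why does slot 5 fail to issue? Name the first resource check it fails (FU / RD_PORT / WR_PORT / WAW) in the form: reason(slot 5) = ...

reason(slot 5) = WR_PORT

slot 0 (ALU): ISSUE — free A2,Mu1,Ld2,B1 rp6 wp2
slot 1 (MUL): ISSUE — free A2,Mu0,Ld2,B1 rp4 wp1
slot 2 (MEM): ISSUE — free A2,Mu0,Ld1,B1 rp3 wp0
slot 3 (MEM): ISSUE — free A2,Mu0,Ld0,B1 rp2 wp0
slot 4 (MEM): stall FU — free A2,Mu0,Ld0,B1 rp2 wp0
slot 5 (ALU): stall WR_PORT — free A2,Mu0,Ld0,B1 rp2 wp0
slot 6 (ALU): stall WR_PORT — free A2,Mu0,Ld0,B1 rp2 wp0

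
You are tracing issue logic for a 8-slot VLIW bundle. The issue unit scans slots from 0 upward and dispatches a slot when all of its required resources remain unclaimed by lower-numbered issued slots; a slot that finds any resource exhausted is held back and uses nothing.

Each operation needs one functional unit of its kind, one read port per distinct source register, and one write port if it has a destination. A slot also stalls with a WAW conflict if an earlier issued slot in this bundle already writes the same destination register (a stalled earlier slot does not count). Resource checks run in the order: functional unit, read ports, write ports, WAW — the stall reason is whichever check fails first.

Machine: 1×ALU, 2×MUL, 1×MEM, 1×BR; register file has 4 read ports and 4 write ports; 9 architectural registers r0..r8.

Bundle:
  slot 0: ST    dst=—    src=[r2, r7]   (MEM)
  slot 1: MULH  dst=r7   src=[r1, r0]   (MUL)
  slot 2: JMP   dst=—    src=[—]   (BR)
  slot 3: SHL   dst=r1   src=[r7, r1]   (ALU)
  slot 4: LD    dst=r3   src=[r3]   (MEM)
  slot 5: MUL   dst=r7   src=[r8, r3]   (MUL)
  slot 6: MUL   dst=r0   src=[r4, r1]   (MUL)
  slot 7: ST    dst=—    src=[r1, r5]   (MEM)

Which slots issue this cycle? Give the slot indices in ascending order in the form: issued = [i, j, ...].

issued = [0, 1, 2]

#0 MEM src=r2,r7 dispatched  <A:1 Mu:2 Ld:0 B:1 rd:2 wr:4>
#1 MUL src=r1,r0 dispatched  <A:1 Mu:1 Ld:0 B:1 rd:0 wr:3>
#2 BR src=- dispatched  <A:1 Mu:1 Ld:0 B:0 rd:0 wr:3>
#3 ALU src=r7,r1 held:RD_PORT  <A:1 Mu:1 Ld:0 B:0 rd:0 wr:3>
#4 MEM src=r3 held:FU  <A:1 Mu:1 Ld:0 B:0 rd:0 wr:3>
#5 MUL src=r8,r3 held:RD_PORT  <A:1 Mu:1 Ld:0 B:0 rd:0 wr:3>
#6 MUL src=r4,r1 held:RD_PORT  <A:1 Mu:1 Ld:0 B:0 rd:0 wr:3>
#7 MEM src=r1,r5 held:FU  <A:1 Mu:1 Ld:0 B:0 rd:0 wr:3>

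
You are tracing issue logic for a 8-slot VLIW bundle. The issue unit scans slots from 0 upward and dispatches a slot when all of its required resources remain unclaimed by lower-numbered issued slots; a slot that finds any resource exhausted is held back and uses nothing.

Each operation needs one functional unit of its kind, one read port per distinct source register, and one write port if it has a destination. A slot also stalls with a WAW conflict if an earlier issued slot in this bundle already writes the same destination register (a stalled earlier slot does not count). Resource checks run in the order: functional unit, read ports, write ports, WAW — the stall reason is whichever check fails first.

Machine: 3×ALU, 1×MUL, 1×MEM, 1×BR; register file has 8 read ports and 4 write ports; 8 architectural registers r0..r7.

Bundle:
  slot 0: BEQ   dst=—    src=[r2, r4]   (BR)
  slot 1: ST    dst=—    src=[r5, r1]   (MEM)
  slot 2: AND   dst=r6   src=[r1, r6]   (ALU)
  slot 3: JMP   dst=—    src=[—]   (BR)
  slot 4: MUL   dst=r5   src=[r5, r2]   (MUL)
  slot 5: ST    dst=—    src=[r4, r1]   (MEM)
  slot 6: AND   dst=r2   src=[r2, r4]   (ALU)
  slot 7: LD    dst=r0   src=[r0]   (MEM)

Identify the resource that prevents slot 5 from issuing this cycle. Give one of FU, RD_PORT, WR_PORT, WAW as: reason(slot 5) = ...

reason(slot 5) = FU

slot 0 (BR): ISSUE — free A3,Mu1,Ld1,B0 rp6 wp4
slot 1 (MEM): ISSUE — free A3,Mu1,Ld0,B0 rp4 wp4
slot 2 (ALU): ISSUE — free A2,Mu1,Ld0,B0 rp2 wp3
slot 3 (BR): stall FU — free A2,Mu1,Ld0,B0 rp2 wp3
slot 4 (MUL): ISSUE — free A2,Mu0,Ld0,B0 rp0 wp2
slot 5 (MEM): stall FU — free A2,Mu0,Ld0,B0 rp0 wp2
slot 6 (ALU): stall RD_PORT — free A2,Mu0,Ld0,B0 rp0 wp2
slot 7 (MEM): stall FU — free A2,Mu0,Ld0,B0 rp0 wp2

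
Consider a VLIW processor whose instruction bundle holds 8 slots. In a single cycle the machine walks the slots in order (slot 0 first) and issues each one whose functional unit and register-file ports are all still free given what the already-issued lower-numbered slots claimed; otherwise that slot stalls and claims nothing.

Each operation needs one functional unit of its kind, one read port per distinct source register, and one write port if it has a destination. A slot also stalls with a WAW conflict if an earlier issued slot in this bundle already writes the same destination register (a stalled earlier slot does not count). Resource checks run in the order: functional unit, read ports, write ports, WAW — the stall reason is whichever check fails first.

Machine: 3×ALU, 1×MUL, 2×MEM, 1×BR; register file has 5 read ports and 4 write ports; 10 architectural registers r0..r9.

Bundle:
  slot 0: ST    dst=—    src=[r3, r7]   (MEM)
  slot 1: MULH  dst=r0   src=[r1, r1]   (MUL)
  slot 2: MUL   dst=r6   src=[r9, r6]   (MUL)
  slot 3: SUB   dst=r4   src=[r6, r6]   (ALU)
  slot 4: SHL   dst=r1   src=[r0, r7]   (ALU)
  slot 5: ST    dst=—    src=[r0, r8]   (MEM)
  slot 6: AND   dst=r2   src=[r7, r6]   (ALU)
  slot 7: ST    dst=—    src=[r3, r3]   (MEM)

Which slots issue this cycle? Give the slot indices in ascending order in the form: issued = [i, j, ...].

slot 0 (MEM): ISSUE — free A3,Mu1,Ld1,B1 rp3 wp4
slot 1 (MUL): ISSUE — free A3,Mu0,Ld1,B1 rp2 wp3
slot 2 (MUL): stall FU — free A3,Mu0,Ld1,B1 rp2 wp3
slot 3 (ALU): ISSUE — free A2,Mu0,Ld1,B1 rp1 wp2
slot 4 (ALU): stall RD_PORT — free A2,Mu0,Ld1,B1 rp1 wp2
slot 5 (MEM): stall RD_PORT — free A2,Mu0,Ld1,B1 rp1 wp2
slot 6 (ALU): stall RD_PORT — free A2,Mu0,Ld1,B1 rp1 wp2
slot 7 (MEM): ISSUE — free A2,Mu0,Ld0,B1 rp0 wp2

issued = [0, 1, 3, 7]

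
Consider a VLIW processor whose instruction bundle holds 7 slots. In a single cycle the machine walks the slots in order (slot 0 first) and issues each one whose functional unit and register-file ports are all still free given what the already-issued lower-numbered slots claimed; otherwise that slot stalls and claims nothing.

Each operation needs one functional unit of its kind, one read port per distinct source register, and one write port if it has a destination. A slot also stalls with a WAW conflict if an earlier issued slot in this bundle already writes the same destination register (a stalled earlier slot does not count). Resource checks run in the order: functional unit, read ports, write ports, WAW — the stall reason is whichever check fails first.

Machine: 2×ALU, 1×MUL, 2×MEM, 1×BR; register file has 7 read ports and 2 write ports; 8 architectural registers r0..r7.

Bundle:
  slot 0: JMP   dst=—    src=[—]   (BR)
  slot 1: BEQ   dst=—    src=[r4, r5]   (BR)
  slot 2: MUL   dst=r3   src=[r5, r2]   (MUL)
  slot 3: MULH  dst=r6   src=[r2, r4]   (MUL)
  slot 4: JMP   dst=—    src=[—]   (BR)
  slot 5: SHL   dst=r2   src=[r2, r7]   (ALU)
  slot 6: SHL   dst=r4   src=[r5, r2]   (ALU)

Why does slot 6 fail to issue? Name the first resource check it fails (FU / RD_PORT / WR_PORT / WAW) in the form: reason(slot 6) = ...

slot 0 (BR): ISSUE — free A2,Mu1,Ld2,B0 rp7 wp2
slot 1 (BR): stall FU — free A2,Mu1,Ld2,B0 rp7 wp2
slot 2 (MUL): ISSUE — free A2,Mu0,Ld2,B0 rp5 wp1
slot 3 (MUL): stall FU — free A2,Mu0,Ld2,B0 rp5 wp1
slot 4 (BR): stall FU — free A2,Mu0,Ld2,B0 rp5 wp1
slot 5 (ALU): ISSUE — free A1,Mu0,Ld2,B0 rp3 wp0
slot 6 (ALU): stall WR_PORT — free A1,Mu0,Ld2,B0 rp3 wp0

reason(slot 6) = WR_PORT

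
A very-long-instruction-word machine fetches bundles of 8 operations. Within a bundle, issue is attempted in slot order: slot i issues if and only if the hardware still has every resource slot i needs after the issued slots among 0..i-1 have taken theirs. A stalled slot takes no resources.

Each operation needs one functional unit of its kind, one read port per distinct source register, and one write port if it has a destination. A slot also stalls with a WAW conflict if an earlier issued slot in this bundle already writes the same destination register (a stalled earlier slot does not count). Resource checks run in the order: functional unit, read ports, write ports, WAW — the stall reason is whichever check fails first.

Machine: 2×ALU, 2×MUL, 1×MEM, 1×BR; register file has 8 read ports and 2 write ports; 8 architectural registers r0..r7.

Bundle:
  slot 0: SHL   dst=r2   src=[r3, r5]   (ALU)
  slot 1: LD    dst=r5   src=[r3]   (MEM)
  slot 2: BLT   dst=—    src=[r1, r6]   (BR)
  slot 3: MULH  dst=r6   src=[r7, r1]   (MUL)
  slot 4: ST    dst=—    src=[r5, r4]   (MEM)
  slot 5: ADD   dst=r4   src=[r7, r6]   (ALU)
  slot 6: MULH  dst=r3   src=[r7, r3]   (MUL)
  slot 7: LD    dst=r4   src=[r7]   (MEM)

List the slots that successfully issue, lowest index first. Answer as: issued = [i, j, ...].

issued = [0, 1, 2]

#0 ALU src=r3,r5 dispatched  <A:1 Mu:2 Ld:1 B:1 rd:6 wr:1>
#1 MEM src=r3 dispatched  <A:1 Mu:2 Ld:0 B:1 rd:5 wr:0>
#2 BR src=r1,r6 dispatched  <A:1 Mu:2 Ld:0 B:0 rd:3 wr:0>
#3 MUL src=r7,r1 held:WR_PORT  <A:1 Mu:2 Ld:0 B:0 rd:3 wr:0>
#4 MEM src=r5,r4 held:FU  <A:1 Mu:2 Ld:0 B:0 rd:3 wr:0>
#5 ALU src=r7,r6 held:WR_PORT  <A:1 Mu:2 Ld:0 B:0 rd:3 wr:0>
#6 MUL src=r7,r3 held:WR_PORT  <A:1 Mu:2 Ld:0 B:0 rd:3 wr:0>
#7 MEM src=r7 held:FU  <A:1 Mu:2 Ld:0 B:0 rd:3 wr:0>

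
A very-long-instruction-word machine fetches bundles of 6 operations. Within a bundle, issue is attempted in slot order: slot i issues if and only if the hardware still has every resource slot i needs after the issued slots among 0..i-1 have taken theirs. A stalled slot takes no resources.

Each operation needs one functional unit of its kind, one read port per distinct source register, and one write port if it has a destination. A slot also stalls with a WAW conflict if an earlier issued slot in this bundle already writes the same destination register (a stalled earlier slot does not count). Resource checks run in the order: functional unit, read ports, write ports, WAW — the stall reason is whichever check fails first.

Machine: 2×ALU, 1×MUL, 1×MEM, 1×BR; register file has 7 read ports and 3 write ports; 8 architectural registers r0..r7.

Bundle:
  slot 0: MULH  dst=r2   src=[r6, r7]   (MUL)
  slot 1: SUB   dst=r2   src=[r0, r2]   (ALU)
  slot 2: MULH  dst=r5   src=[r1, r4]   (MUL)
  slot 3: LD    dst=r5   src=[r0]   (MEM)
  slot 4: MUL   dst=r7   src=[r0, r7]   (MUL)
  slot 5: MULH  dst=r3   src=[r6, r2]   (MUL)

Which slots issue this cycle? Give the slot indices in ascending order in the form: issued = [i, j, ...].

slot 0 (MUL): ISSUE — free A2,Mu0,Ld1,B1 rp5 wp2
slot 1 (ALU): stall WAW — free A2,Mu0,Ld1,B1 rp5 wp2
slot 2 (MUL): stall FU — free A2,Mu0,Ld1,B1 rp5 wp2
slot 3 (MEM): ISSUE — free A2,Mu0,Ld0,B1 rp4 wp1
slot 4 (MUL): stall FU — free A2,Mu0,Ld0,B1 rp4 wp1
slot 5 (MUL): stall FU — free A2,Mu0,Ld0,B1 rp4 wp1

issued = [0, 3]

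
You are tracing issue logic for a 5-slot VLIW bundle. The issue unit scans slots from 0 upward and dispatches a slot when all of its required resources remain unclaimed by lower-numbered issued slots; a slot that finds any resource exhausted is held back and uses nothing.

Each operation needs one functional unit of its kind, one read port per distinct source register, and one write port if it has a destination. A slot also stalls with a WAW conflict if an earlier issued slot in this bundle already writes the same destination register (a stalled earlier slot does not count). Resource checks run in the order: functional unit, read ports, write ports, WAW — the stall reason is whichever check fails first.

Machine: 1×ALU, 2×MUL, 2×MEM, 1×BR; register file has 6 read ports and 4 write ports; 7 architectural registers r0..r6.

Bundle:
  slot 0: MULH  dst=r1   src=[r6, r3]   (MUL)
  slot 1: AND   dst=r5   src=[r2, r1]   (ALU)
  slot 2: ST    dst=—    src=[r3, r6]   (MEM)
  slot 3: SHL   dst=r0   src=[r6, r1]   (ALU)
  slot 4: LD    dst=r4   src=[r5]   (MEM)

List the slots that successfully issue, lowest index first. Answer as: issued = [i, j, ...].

issued = [0, 1, 2]

(0) want 1×MUL +2rd +1wr — yes → AL1|MU1|ME2|BR1|rd4|wr3
(1) want 1×ALU +2rd +1wr — yes → AL0|MU1|ME2|BR1|rd2|wr2
(2) want 1×MEM +2rd +0wr — yes → AL0|MU1|ME1|BR1|rd0|wr2
(3) want 1×ALU +2rd +1wr — FU → AL0|MU1|ME1|BR1|rd0|wr2
(4) want 1×MEM +1rd +1wr — RD_PORT → AL0|MU1|ME1|BR1|rd0|wr2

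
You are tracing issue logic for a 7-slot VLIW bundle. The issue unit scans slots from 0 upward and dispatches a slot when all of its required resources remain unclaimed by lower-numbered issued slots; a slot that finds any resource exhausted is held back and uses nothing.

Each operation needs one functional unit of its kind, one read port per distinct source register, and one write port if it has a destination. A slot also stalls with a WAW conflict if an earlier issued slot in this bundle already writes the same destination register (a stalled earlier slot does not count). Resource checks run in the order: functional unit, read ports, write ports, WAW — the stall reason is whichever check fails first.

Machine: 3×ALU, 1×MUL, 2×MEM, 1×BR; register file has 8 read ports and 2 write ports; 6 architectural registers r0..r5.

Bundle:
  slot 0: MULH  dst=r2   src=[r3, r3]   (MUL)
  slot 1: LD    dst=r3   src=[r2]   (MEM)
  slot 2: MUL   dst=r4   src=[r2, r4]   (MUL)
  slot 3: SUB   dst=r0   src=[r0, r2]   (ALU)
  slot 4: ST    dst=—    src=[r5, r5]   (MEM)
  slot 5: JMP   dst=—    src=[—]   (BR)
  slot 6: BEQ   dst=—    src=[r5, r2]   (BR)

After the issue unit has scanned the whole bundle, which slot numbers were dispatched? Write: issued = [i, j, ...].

issued = [0, 1, 4, 5]

#0 MUL src=r3,r3 dispatched  <A:3 Mu:0 Ld:2 B:1 rd:7 wr:1>
#1 MEM src=r2 dispatched  <A:3 Mu:0 Ld:1 B:1 rd:6 wr:0>
#2 MUL src=r2,r4 held:FU  <A:3 Mu:0 Ld:1 B:1 rd:6 wr:0>
#3 ALU src=r0,r2 held:WR_PORT  <A:3 Mu:0 Ld:1 B:1 rd:6 wr:0>
#4 MEM src=r5,r5 dispatched  <A:3 Mu:0 Ld:0 B:1 rd:5 wr:0>
#5 BR src=- dispatched  <A:3 Mu:0 Ld:0 B:0 rd:5 wr:0>
#6 BR src=r5,r2 held:FU  <A:3 Mu:0 Ld:0 B:0 rd:5 wr:0>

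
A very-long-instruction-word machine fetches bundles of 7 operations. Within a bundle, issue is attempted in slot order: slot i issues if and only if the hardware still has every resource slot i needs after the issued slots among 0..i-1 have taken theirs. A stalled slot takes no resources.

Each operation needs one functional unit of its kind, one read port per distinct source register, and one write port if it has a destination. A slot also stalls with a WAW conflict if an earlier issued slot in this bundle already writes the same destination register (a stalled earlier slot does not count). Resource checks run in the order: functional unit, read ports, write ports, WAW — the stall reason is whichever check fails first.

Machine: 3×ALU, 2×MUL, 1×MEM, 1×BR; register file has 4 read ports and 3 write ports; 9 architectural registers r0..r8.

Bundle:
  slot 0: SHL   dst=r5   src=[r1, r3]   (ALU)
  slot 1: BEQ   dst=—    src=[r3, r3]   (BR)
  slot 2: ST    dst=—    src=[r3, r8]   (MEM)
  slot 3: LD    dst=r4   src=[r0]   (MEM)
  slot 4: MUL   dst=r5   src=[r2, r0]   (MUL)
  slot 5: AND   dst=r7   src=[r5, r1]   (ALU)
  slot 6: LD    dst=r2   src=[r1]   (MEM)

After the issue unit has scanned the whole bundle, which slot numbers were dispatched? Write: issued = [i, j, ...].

[0] ALU needs rd=2 wr=1: ok; after: ALU=2 MUL=2 MEM=1 BR=1, R=2, W=2
[1] BR needs rd=1 wr=0: ok; after: ALU=2 MUL=2 MEM=1 BR=0, R=1, W=2
[2] MEM needs rd=2 wr=0: RD_PORT; after: ALU=2 MUL=2 MEM=1 BR=0, R=1, W=2
[3] MEM needs rd=1 wr=1: ok; after: ALU=2 MUL=2 MEM=0 BR=0, R=0, W=1
[4] MUL needs rd=2 wr=1: RD_PORT; after: ALU=2 MUL=2 MEM=0 BR=0, R=0, W=1
[5] ALU needs rd=2 wr=1: RD_PORT; after: ALU=2 MUL=2 MEM=0 BR=0, R=0, W=1
[6] MEM needs rd=1 wr=1: FU; after: ALU=2 MUL=2 MEM=0 BR=0, R=0, W=1

issued = [0, 1, 3]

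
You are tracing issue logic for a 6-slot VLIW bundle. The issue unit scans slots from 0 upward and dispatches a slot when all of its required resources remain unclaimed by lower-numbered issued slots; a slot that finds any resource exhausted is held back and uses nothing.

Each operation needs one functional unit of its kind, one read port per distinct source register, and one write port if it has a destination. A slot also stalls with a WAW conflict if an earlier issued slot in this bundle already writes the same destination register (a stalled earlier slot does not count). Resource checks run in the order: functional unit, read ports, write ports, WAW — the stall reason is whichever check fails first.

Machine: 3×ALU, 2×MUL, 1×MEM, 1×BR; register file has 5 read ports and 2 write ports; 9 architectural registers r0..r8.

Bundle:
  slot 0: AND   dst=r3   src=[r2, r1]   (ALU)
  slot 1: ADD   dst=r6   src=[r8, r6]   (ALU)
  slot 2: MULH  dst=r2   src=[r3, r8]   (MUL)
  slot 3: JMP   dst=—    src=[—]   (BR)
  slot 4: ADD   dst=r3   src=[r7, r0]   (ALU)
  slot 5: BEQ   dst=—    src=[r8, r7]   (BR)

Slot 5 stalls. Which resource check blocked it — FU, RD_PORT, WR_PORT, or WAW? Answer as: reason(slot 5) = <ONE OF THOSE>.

[0] ALU needs rd=2 wr=1: ok; after: ALU=2 MUL=2 MEM=1 BR=1, R=3, W=1
[1] ALU needs rd=2 wr=1: ok; after: ALU=1 MUL=2 MEM=1 BR=1, R=1, W=0
[2] MUL needs rd=2 wr=1: RD_PORT; after: ALU=1 MUL=2 MEM=1 BR=1, R=1, W=0
[3] BR needs rd=0 wr=0: ok; after: ALU=1 MUL=2 MEM=1 BR=0, R=1, W=0
[4] ALU needs rd=2 wr=1: RD_PORT; after: ALU=1 MUL=2 MEM=1 BR=0, R=1, W=0
[5] BR needs rd=2 wr=0: FU; after: ALU=1 MUL=2 MEM=1 BR=0, R=1, W=0

reason(slot 5) = FU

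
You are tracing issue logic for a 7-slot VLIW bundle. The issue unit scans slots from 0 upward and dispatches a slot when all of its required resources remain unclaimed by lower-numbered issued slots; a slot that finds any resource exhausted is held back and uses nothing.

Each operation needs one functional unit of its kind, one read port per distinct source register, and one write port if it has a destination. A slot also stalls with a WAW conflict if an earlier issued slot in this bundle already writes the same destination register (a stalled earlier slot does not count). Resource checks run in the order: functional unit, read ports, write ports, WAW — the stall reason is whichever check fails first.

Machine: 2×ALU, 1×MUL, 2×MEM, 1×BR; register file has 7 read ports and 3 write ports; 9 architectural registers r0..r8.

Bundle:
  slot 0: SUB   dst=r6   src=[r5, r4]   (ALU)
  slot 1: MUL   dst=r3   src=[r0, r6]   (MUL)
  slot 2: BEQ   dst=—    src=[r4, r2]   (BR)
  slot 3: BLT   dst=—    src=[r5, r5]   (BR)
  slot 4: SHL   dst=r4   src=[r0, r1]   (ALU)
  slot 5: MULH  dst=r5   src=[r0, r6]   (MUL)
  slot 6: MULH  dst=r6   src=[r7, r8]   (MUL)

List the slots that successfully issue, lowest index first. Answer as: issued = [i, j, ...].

issued = [0, 1, 2]

#0 ALU src=r5,r4 dispatched  <A:1 Mu:1 Ld:2 B:1 rd:5 wr:2>
#1 MUL src=r0,r6 dispatched  <A:1 Mu:0 Ld:2 B:1 rd:3 wr:1>
#2 BR src=r4,r2 dispatched  <A:1 Mu:0 Ld:2 B:0 rd:1 wr:1>
#3 BR src=r5,r5 held:FU  <A:1 Mu:0 Ld:2 B:0 rd:1 wr:1>
#4 ALU src=r0,r1 held:RD_PORT  <A:1 Mu:0 Ld:2 B:0 rd:1 wr:1>
#5 MUL src=r0,r6 held:FU  <A:1 Mu:0 Ld:2 B:0 rd:1 wr:1>
#6 MUL src=r7,r8 held:FU  <A:1 Mu:0 Ld:2 B:0 rd:1 wr:1>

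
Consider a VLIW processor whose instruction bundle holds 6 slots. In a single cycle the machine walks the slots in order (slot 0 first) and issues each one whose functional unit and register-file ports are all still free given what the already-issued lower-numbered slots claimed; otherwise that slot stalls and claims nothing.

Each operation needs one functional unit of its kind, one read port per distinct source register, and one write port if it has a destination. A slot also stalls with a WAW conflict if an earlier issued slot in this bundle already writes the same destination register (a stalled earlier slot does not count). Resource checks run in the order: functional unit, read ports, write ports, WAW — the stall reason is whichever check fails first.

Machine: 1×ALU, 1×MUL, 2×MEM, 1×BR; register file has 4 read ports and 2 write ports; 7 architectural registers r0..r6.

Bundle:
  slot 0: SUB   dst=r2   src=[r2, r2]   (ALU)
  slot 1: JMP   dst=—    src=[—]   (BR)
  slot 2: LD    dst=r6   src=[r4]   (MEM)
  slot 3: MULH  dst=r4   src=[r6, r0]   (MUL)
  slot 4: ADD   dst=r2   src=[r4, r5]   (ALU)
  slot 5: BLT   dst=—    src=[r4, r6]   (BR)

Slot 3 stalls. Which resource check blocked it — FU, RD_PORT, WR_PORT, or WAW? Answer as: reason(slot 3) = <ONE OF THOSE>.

reason(slot 3) = WR_PORT

#0 ALU src=r2,r2 dispatched  <A:0 Mu:1 Ld:2 B:1 rd:3 wr:1>
#1 BR src=- dispatched  <A:0 Mu:1 Ld:2 B:0 rd:3 wr:1>
#2 MEM src=r4 dispatched  <A:0 Mu:1 Ld:1 B:0 rd:2 wr:0>
#3 MUL src=r6,r0 held:WR_PORT  <A:0 Mu:1 Ld:1 B:0 rd:2 wr:0>
#4 ALU src=r4,r5 held:FU  <A:0 Mu:1 Ld:1 B:0 rd:2 wr:0>
#5 BR src=r4,r6 held:FU  <A:0 Mu:1 Ld:1 B:0 rd:2 wr:0>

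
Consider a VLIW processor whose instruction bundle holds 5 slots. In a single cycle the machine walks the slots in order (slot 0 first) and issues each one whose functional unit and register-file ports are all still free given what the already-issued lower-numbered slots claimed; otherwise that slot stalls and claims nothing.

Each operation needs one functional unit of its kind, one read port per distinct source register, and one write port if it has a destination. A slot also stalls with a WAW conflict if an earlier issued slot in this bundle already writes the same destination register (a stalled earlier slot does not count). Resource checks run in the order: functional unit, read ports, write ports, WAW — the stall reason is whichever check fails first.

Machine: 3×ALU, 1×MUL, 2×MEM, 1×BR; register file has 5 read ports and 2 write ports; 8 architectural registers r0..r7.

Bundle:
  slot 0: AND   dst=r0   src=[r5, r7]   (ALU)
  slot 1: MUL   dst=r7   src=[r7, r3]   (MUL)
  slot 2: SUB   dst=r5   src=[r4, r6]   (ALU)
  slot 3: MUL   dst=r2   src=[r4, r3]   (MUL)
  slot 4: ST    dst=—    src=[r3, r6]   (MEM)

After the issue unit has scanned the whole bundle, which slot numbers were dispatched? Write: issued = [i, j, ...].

  0. ALU→r0 ⇒ go  {2A/1Mu/2Ld/1B | 3r 1w}
  1. MUL→r7 ⇒ go  {2A/0Mu/2Ld/1B | 1r 0w}
  2. ALU→r5 ⇒ no(RD_PORT)  {2A/0Mu/2Ld/1B | 1r 0w}
  3. MUL→r2 ⇒ no(FU)  {2A/0Mu/2Ld/1B | 1r 0w}
  4. MEM ⇒ no(RD_PORT)  {2A/0Mu/2Ld/1B | 1r 0w}

issued = [0, 1]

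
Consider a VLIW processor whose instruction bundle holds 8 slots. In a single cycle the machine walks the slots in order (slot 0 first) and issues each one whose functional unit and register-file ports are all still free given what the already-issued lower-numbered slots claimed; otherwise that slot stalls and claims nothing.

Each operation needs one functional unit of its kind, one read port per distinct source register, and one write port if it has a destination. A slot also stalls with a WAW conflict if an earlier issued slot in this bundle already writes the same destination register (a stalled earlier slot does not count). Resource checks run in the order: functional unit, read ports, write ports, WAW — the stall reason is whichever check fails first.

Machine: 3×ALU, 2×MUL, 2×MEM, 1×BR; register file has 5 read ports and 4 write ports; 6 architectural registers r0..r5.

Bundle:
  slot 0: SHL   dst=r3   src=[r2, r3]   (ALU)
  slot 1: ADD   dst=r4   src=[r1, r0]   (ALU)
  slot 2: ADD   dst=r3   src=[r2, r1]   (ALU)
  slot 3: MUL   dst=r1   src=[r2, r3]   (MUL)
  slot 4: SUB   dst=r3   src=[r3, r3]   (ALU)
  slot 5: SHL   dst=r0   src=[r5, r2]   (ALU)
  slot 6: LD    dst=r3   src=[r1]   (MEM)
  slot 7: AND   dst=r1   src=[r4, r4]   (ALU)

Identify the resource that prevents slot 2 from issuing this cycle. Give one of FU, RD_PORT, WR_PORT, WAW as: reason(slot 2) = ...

reason(slot 2) = RD_PORT

  0. ALU→r3 ⇒ go  {2A/2Mu/2Ld/1B | 3r 3w}
  1. ALU→r4 ⇒ go  {1A/2Mu/2Ld/1B | 1r 2w}
  2. ALU→r3 ⇒ no(RD_PORT)  {1A/2Mu/2Ld/1B | 1r 2w}
  3. MUL→r1 ⇒ no(RD_PORT)  {1A/2Mu/2Ld/1B | 1r 2w}
  4. ALU→r3 ⇒ no(WAW)  {1A/2Mu/2Ld/1B | 1r 2w}
  5. ALU→r0 ⇒ no(RD_PORT)  {1A/2Mu/2Ld/1B | 1r 2w}
  6. MEM→r3 ⇒ no(WAW)  {1A/2Mu/2Ld/1B | 1r 2w}
  7. ALU→r1 ⇒ go  {0A/2Mu/2Ld/1B | 0r 1w}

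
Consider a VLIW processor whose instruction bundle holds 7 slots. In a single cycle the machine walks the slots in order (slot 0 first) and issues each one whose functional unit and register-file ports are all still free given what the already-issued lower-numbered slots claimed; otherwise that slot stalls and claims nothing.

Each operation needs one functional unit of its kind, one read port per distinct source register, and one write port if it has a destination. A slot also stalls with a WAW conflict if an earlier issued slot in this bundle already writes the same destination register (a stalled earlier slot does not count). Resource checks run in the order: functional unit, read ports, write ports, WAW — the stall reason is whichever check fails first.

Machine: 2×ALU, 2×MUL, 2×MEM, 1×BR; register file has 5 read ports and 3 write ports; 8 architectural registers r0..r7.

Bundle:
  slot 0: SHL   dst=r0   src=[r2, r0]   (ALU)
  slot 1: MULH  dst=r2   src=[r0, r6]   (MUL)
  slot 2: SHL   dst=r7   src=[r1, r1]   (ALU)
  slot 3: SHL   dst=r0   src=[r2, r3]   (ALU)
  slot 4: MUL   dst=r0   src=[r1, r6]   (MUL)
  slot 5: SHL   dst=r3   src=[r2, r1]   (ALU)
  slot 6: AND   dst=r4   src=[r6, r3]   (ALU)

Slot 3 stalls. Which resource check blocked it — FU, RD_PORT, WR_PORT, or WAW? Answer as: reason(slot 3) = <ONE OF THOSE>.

reason(slot 3) = FU

slot 0 (ALU): ISSUE — free A1,Mu2,Ld2,B1 rp3 wp2
slot 1 (MUL): ISSUE — free A1,Mu1,Ld2,B1 rp1 wp1
slot 2 (ALU): ISSUE — free A0,Mu1,Ld2,B1 rp0 wp0
slot 3 (ALU): stall FU — free A0,Mu1,Ld2,B1 rp0 wp0
slot 4 (MUL): stall RD_PORT — free A0,Mu1,Ld2,B1 rp0 wp0
slot 5 (ALU): stall FU — free A0,Mu1,Ld2,B1 rp0 wp0
slot 6 (ALU): stall FU — free A0,Mu1,Ld2,B1 rp0 wp0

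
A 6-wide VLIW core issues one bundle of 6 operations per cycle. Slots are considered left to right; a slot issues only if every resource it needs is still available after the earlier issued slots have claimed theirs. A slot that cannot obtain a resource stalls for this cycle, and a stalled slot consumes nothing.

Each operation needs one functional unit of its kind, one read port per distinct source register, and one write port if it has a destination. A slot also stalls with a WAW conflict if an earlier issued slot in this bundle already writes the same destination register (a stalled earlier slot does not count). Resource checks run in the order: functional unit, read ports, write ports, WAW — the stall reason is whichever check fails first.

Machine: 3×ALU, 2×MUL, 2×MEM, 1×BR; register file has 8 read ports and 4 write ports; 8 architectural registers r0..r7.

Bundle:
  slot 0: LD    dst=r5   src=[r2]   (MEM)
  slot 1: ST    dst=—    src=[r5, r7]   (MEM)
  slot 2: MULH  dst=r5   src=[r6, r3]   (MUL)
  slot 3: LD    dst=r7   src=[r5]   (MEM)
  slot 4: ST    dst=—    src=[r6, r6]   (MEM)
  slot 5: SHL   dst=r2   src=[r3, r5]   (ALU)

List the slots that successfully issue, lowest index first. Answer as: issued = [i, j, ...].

slot 0 (MEM): ISSUE — free A3,Mu2,Ld1,B1 rp7 wp3
slot 1 (MEM): ISSUE — free A3,Mu2,Ld0,B1 rp5 wp3
slot 2 (MUL): stall WAW — free A3,Mu2,Ld0,B1 rp5 wp3
slot 3 (MEM): stall FU — free A3,Mu2,Ld0,B1 rp5 wp3
slot 4 (MEM): stall FU — free A3,Mu2,Ld0,B1 rp5 wp3
slot 5 (ALU): ISSUE — free A2,Mu2,Ld0,B1 rp3 wp2

issued = [0, 1, 5]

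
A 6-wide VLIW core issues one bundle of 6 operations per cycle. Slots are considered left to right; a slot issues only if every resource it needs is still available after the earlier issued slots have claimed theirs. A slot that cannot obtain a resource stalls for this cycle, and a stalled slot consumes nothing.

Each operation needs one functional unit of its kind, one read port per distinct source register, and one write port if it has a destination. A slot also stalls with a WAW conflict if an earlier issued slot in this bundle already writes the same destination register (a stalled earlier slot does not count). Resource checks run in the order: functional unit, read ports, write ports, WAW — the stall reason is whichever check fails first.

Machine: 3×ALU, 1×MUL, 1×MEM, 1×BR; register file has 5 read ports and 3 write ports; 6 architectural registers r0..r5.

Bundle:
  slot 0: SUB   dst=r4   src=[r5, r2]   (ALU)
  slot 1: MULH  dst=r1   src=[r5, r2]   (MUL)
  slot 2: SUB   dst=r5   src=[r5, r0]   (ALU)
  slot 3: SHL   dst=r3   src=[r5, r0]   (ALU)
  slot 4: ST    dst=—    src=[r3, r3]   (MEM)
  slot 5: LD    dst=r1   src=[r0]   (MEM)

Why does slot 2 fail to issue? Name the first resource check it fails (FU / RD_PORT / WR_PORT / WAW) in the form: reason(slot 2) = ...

[0] ALU needs rd=2 wr=1: ok; after: ALU=2 MUL=1 MEM=1 BR=1, R=3, W=2
[1] MUL needs rd=2 wr=1: ok; after: ALU=2 MUL=0 MEM=1 BR=1, R=1, W=1
[2] ALU needs rd=2 wr=1: RD_PORT; after: ALU=2 MUL=0 MEM=1 BR=1, R=1, W=1
[3] ALU needs rd=2 wr=1: RD_PORT; after: ALU=2 MUL=0 MEM=1 BR=1, R=1, W=1
[4] MEM needs rd=1 wr=0: ok; after: ALU=2 MUL=0 MEM=0 BR=1, R=0, W=1
[5] MEM needs rd=1 wr=1: FU; after: ALU=2 MUL=0 MEM=0 BR=1, R=0, W=1

reason(slot 2) = RD_PORT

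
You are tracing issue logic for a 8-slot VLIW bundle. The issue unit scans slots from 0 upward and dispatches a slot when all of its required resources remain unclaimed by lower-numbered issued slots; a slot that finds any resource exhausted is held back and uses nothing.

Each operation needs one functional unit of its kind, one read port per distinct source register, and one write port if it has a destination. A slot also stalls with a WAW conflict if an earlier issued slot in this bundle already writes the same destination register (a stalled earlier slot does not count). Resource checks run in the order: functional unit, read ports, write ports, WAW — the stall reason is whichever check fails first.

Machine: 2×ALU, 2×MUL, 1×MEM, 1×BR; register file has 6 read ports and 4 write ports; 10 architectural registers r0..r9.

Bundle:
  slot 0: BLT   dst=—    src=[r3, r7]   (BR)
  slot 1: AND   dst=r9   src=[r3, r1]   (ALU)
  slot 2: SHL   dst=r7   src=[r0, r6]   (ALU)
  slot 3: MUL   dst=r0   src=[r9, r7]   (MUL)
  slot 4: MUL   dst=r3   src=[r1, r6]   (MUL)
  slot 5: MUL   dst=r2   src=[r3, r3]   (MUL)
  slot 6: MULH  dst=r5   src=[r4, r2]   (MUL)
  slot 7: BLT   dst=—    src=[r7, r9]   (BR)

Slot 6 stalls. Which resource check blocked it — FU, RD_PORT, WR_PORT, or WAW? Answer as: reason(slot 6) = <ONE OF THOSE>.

reason(slot 6) = RD_PORT

slot 0 (BR): ISSUE — free A2,Mu2,Ld1,B0 rp4 wp4
slot 1 (ALU): ISSUE — free A1,Mu2,Ld1,B0 rp2 wp3
slot 2 (ALU): ISSUE — free A0,Mu2,Ld1,B0 rp0 wp2
slot 3 (MUL): stall RD_PORT — free A0,Mu2,Ld1,B0 rp0 wp2
slot 4 (MUL): stall RD_PORT — free A0,Mu2,Ld1,B0 rp0 wp2
slot 5 (MUL): stall RD_PORT — free A0,Mu2,Ld1,B0 rp0 wp2
slot 6 (MUL): stall RD_PORT — free A0,Mu2,Ld1,B0 rp0 wp2
slot 7 (BR): stall FU — free A0,Mu2,Ld1,B0 rp0 wp2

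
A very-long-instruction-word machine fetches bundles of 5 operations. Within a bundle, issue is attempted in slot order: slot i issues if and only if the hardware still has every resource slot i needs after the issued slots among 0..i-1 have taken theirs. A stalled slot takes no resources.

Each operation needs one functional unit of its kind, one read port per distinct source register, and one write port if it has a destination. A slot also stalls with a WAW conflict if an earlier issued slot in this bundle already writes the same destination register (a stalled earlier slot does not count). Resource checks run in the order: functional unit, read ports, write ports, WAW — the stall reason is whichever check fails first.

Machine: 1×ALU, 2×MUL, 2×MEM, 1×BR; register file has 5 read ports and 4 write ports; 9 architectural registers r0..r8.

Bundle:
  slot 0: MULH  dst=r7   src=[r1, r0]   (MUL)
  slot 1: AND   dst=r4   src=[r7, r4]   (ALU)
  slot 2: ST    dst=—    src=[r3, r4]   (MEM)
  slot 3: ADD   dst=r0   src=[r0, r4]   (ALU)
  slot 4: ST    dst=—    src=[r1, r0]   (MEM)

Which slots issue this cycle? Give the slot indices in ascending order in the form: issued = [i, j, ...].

#0 MUL src=r1,r0 dispatched  <A:1 Mu:1 Ld:2 B:1 rd:3 wr:3>
#1 ALU src=r7,r4 dispatched  <A:0 Mu:1 Ld:2 B:1 rd:1 wr:2>
#2 MEM src=r3,r4 held:RD_PORT  <A:0 Mu:1 Ld:2 B:1 rd:1 wr:2>
#3 ALU src=r0,r4 held:FU  <A:0 Mu:1 Ld:2 B:1 rd:1 wr:2>
#4 MEM src=r1,r0 held:RD_PORT  <A:0 Mu:1 Ld:2 B:1 rd:1 wr:2>

issued = [0, 1]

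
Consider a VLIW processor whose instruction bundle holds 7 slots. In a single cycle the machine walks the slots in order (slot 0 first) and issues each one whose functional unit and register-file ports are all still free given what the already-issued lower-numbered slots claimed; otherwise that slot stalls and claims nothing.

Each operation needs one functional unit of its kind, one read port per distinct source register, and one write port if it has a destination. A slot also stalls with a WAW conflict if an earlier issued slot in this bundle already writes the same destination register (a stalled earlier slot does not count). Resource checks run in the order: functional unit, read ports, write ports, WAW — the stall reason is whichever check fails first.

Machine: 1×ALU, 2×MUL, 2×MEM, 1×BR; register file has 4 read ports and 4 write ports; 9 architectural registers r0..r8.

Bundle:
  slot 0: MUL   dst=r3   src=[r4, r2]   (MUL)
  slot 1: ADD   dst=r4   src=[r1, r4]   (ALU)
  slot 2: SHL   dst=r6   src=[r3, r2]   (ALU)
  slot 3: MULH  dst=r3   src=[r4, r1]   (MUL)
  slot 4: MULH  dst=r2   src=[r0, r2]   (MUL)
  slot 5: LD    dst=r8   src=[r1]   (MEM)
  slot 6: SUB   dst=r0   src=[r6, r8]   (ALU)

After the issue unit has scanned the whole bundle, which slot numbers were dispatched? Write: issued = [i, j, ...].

#0 MUL src=r4,r2 dispatched  <A:1 Mu:1 Ld:2 B:1 rd:2 wr:3>
#1 ALU src=r1,r4 dispatched  <A:0 Mu:1 Ld:2 B:1 rd:0 wr:2>
#2 ALU src=r3,r2 held:FU  <A:0 Mu:1 Ld:2 B:1 rd:0 wr:2>
#3 MUL src=r4,r1 held:RD_PORT  <A:0 Mu:1 Ld:2 B:1 rd:0 wr:2>
#4 MUL src=r0,r2 held:RD_PORT  <A:0 Mu:1 Ld:2 B:1 rd:0 wr:2>
#5 MEM src=r1 held:RD_PORT  <A:0 Mu:1 Ld:2 B:1 rd:0 wr:2>
#6 ALU src=r6,r8 held:FU  <A:0 Mu:1 Ld:2 B:1 rd:0 wr:2>

issued = [0, 1]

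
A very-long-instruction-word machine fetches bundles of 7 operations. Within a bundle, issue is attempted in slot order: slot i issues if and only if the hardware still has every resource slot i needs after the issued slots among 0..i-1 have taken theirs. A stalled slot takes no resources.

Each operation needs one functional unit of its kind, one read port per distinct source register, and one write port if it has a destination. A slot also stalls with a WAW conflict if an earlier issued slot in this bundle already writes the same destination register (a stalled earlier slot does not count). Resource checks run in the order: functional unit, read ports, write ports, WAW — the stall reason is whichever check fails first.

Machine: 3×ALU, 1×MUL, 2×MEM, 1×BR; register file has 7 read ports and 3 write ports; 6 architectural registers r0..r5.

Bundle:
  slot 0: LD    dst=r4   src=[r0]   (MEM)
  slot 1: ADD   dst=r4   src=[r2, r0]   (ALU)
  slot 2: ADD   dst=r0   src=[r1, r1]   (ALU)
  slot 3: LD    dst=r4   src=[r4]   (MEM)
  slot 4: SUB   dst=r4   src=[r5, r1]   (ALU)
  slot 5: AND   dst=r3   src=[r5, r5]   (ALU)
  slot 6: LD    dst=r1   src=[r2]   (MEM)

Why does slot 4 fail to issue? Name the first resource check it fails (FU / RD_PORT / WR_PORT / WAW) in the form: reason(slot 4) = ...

  0. MEM→r4 ⇒ go  {3A/1Mu/1Ld/1B | 6r 2w}
  1. ALU→r4 ⇒ no(WAW)  {3A/1Mu/1Ld/1B | 6r 2w}
  2. ALU→r0 ⇒ go  {2A/1Mu/1Ld/1B | 5r 1w}
  3. MEM→r4 ⇒ no(WAW)  {2A/1Mu/1Ld/1B | 5r 1w}
  4. ALU→r4 ⇒ no(WAW)  {2A/1Mu/1Ld/1B | 5r 1w}
  5. ALU→r3 ⇒ go  {1A/1Mu/1Ld/1B | 4r 0w}
  6. MEM→r1 ⇒ no(WR_PORT)  {1A/1Mu/1Ld/1B | 4r 0w}

reason(slot 4) = WAW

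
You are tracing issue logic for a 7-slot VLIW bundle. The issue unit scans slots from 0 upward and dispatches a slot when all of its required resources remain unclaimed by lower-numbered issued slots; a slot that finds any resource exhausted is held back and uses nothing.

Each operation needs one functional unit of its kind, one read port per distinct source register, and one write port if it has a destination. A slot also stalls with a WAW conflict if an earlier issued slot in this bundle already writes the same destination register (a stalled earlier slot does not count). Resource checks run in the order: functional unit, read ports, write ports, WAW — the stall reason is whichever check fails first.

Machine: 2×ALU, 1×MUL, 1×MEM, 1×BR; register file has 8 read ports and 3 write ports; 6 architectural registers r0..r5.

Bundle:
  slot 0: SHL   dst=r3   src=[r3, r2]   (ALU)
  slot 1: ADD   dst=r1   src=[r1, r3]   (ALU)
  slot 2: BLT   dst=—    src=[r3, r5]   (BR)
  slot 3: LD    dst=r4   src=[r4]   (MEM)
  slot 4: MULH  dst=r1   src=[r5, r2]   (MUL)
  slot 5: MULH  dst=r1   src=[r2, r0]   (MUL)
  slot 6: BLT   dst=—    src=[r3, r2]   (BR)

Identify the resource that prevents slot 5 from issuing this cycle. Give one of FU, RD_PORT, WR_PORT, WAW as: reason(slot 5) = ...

reason(slot 5) = RD_PORT

[0] ALU needs rd=2 wr=1: ok; after: ALU=1 MUL=1 MEM=1 BR=1, R=6, W=2
[1] ALU needs rd=2 wr=1: ok; after: ALU=0 MUL=1 MEM=1 BR=1, R=4, W=1
[2] BR needs rd=2 wr=0: ok; after: ALU=0 MUL=1 MEM=1 BR=0, R=2, W=1
[3] MEM needs rd=1 wr=1: ok; after: ALU=0 MUL=1 MEM=0 BR=0, R=1, W=0
[4] MUL needs rd=2 wr=1: RD_PORT; after: ALU=0 MUL=1 MEM=0 BR=0, R=1, W=0
[5] MUL needs rd=2 wr=1: RD_PORT; after: ALU=0 MUL=1 MEM=0 BR=0, R=1, W=0
[6] BR needs rd=2 wr=0: FU; after: ALU=0 MUL=1 MEM=0 BR=0, R=1, W=0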